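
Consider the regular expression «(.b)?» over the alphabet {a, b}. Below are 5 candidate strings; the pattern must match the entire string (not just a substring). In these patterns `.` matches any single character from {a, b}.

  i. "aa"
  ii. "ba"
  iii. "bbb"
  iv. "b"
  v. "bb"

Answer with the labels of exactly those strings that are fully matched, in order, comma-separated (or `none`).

v

i → no match
ii → no match
iii → no match
iv → no match
v → match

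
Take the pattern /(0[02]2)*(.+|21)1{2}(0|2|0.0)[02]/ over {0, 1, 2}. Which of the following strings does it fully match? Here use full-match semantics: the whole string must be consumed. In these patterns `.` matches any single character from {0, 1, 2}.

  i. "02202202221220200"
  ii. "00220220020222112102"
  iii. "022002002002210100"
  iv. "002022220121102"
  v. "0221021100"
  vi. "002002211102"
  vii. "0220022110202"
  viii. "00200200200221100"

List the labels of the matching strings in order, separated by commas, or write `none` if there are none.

i → no match
ii → no match
iii → no match
iv → match
v → match
vi → match
vii → match
viii → match

iv, v, vi, vii, viii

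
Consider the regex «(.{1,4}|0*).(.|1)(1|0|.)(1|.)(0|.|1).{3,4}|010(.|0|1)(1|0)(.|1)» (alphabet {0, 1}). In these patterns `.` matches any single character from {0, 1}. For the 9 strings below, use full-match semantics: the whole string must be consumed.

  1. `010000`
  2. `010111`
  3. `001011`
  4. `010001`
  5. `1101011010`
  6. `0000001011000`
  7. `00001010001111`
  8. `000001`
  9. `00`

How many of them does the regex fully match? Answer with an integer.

1. `010000` → match
2. `010111` → match
3. `001011` → no match
4. `010001` → match
5. `1101011010` → match
6 → match
7 → no match
8. `000001` → no match
9. `00` → no match
Total matched: 5

5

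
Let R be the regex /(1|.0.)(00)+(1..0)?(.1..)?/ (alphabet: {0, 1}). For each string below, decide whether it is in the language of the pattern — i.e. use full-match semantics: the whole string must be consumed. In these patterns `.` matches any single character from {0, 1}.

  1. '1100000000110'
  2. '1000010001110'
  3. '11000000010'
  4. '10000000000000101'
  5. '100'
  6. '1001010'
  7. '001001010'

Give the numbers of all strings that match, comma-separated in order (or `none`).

2, 4, 5, 6, 7

1 → no match
2 → match
3 → no match
4 → match
5 → match
6 → match
7 → match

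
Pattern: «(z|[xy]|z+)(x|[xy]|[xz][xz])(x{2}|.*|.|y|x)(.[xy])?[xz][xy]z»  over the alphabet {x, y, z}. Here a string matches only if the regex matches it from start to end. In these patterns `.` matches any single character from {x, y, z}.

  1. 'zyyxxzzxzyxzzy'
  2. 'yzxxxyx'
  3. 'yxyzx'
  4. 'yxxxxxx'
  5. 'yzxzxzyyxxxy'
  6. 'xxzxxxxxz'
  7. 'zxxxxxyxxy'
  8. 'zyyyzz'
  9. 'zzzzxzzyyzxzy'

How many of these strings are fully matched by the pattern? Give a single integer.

1 → no match — must end with 'z'
2 → no match — must end with 'z'
3 → no match — must end with 'z'
4 → no match — must end with 'z'
5 → no match — must end with 'z'
6 → match
7 → no match — must end with 'z'
8 → no match
9 → no match — must end with 'z'
Total matched: 1

1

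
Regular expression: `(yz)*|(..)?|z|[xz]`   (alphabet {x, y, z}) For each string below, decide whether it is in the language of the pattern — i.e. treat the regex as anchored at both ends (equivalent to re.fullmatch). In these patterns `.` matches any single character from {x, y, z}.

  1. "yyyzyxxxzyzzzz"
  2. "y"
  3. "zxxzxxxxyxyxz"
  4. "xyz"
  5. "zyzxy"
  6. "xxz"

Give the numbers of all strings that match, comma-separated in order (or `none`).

none

1 → no match
2. "y" → no match
3 → no match
4. "xyz" → no match
5. "zyzxy" → no match
6. "xxz" → no match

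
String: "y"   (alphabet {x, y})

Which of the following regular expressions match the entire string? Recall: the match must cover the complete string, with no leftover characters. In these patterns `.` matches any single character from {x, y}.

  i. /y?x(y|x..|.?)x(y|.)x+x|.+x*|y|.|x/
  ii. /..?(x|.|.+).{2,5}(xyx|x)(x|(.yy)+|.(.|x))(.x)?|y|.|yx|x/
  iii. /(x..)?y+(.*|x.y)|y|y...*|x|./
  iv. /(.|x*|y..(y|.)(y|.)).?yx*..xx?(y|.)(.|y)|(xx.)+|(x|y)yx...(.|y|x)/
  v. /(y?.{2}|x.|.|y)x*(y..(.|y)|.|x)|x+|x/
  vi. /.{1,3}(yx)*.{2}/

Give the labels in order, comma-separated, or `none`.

i, ii, iii

i → match
ii → match
iii → match
iv → no match
v → no match
vi → no match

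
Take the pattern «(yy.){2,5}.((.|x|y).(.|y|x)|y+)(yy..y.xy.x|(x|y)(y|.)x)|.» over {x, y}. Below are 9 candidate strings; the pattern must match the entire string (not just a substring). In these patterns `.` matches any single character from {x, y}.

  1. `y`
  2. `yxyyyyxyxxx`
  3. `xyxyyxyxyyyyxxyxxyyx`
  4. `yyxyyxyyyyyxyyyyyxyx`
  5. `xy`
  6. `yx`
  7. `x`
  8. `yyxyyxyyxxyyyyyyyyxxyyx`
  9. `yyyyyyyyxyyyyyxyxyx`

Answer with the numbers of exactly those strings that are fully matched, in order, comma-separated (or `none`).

1 → match
2 → no match
3 → no match
4 → match
5 → no match
6 → no match
7 → match
8 → match
9 → match

1, 4, 7, 8, 9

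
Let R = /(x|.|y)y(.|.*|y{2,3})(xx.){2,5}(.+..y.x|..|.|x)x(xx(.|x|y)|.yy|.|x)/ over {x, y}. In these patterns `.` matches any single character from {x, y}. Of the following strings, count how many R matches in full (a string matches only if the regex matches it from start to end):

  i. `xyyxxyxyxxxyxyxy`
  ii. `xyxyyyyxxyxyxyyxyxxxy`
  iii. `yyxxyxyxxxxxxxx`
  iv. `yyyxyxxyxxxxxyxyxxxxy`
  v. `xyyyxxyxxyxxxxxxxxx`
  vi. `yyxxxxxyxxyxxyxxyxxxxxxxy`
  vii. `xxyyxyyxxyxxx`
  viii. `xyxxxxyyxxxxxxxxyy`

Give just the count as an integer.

2

i → no match
ii → no match
iii → no match
iv → no match
v → match
vi → match
vii → no match
viii → no match
Total matched: 2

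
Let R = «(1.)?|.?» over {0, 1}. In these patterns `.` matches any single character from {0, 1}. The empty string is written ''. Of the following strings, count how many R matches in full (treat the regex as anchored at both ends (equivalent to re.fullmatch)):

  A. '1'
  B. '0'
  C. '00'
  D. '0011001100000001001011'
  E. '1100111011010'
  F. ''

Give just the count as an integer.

A. '1' → match
B. '0' → match
C. '00' → no match
D → no match
E → no match
F. '' → match
Total matched: 3

3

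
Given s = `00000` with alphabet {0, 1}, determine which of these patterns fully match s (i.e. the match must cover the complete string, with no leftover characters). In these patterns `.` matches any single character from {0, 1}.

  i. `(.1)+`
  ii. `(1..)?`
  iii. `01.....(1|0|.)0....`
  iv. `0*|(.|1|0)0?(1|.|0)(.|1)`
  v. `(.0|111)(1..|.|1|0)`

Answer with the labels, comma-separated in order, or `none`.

i → no match — must end with `1`
ii → no match
iii → no match — must start with `01`
iv → match
v → no match

iv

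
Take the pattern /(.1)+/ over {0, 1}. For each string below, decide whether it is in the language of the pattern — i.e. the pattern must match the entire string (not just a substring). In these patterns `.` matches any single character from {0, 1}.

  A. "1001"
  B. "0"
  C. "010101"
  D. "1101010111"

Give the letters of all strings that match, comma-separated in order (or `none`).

C, D

A → no match
B → no match — must end with "1"
C → match
D → match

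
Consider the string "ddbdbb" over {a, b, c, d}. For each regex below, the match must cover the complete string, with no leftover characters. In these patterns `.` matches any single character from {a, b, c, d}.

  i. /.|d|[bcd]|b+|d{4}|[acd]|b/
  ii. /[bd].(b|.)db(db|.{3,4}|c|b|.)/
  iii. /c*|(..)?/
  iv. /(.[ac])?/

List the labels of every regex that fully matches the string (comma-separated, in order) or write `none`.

i → no match
ii → match
iii → no match
iv → no match

ii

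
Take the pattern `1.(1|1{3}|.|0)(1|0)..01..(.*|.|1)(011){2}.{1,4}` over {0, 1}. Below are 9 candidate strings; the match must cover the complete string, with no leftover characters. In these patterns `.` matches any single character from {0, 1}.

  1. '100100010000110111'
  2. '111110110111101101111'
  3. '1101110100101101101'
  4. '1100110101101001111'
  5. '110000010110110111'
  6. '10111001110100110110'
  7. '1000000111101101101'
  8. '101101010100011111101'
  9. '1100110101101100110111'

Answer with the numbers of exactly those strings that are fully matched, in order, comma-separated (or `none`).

1 → match
2 → match
3 → match
4 → no match
5 → match
6 → match
7 → match
8 → no match
9 → match

1, 2, 3, 5, 6, 7, 9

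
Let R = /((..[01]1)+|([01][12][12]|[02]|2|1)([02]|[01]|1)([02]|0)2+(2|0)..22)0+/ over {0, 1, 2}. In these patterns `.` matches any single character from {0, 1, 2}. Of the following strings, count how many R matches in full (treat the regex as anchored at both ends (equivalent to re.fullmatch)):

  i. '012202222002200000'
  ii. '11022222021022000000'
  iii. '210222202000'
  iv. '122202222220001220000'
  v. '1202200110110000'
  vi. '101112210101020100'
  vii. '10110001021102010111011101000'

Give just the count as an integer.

1

i → match
ii → no match
iii. '210222202000' → no match
iv → no match
v → no match
vi → no match
vii → no match
Total matched: 1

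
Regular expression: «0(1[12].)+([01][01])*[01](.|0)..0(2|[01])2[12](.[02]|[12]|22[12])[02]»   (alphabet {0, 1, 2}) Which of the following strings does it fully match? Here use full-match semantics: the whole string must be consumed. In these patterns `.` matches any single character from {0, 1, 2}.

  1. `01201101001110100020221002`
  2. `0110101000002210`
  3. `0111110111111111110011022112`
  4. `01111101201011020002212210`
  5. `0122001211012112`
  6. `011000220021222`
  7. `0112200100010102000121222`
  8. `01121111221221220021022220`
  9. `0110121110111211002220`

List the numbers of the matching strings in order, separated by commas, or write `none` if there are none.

1 → match
2 → match
3 → match
4 → match
5 → match
6 → match
7 → no match
8 → match
9 → match

1, 2, 3, 4, 5, 6, 8, 9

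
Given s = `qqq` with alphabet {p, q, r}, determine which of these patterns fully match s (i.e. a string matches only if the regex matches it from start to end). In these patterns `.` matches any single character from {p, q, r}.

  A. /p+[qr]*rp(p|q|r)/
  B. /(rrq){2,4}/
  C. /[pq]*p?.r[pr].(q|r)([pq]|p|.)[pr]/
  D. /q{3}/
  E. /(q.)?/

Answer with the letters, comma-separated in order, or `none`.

A → no match — must start with `p`
B → no match — must start with `rrq`
C → no match
D → match
E → no match

D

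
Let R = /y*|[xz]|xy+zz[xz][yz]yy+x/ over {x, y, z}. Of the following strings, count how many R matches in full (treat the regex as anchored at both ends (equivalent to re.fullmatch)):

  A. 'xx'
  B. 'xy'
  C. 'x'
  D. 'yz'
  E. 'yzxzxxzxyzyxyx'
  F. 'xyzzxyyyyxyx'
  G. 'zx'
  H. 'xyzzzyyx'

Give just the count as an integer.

A. 'xx' → no match
B. 'xy' → no match
C. 'x' → match
D. 'yz' → no match
E → no match
F. 'xyzzxyyyyxyx' → no match
G. 'zx' → no match
H. 'xyzzzyyx' → no match
Total matched: 1

1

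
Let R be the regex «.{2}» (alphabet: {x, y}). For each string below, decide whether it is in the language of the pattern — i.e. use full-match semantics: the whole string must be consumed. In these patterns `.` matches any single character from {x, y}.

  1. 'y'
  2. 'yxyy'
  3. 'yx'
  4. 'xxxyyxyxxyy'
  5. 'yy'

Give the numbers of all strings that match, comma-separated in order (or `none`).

3, 5

1 → no match
2 → no match
3 → match
4 → no match
5 → match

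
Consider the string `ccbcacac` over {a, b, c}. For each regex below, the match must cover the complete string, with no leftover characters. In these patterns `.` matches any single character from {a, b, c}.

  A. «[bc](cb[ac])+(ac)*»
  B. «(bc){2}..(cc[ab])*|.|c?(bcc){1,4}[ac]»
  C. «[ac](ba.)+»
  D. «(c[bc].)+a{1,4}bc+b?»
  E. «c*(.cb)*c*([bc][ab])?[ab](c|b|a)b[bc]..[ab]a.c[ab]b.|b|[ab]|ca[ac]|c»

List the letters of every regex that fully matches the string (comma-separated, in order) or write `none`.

A

A → match
B → no match
C → no match
D → no match
E → no match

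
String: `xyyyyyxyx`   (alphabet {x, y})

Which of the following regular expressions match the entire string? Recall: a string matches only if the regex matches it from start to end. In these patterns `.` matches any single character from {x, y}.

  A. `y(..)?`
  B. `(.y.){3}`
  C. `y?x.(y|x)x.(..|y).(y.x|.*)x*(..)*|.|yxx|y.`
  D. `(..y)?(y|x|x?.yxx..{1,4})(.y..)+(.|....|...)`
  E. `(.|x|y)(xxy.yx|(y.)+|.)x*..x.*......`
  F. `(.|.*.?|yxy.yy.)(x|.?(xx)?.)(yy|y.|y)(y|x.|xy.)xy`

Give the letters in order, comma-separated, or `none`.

A → no match — must start with `y`
B → match
C → no match
D → match
E → no match
F → no match — must end with `xy`

B, D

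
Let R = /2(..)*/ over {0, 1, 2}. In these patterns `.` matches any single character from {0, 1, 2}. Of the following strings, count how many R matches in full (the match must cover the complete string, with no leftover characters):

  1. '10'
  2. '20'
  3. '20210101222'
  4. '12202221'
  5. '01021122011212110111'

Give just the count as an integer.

1

1 → no match — must start with '2'
2 → no match
3 → match
4 → no match — must start with '2'
5 → no match — must start with '2'
Total matched: 1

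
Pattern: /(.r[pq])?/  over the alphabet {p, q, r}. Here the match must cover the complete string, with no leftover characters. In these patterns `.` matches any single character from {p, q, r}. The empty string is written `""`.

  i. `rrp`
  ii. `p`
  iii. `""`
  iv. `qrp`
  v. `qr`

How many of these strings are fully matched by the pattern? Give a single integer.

i. `rrp` → match
ii. `p` → no match
iii. `""` → match
iv. `qrp` → match
v. `qr` → no match
Total matched: 3

3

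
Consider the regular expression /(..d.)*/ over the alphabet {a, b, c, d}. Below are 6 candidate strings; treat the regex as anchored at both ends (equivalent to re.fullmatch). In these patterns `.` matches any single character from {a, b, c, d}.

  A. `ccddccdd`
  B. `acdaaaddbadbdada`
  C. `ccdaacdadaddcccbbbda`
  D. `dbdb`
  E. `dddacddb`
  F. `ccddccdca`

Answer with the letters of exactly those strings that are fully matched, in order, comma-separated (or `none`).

A, B, D, E

A. `ccddccdd` → match
B → match
C → no match
D. `dbdb` → match
E. `dddacddb` → match
F. `ccddccdca` → no match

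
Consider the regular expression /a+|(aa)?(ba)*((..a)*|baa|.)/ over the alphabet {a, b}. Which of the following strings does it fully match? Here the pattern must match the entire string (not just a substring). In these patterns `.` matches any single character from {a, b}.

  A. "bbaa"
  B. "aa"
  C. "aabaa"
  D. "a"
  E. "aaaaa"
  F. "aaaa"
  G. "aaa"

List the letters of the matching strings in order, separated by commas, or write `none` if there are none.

B, C, D, E, F, G

A. "bbaa" → no match
B. "aa" → match
C. "aabaa" → match
D. "a" → match
E. "aaaaa" → match
F. "aaaa" → match
G. "aaa" → match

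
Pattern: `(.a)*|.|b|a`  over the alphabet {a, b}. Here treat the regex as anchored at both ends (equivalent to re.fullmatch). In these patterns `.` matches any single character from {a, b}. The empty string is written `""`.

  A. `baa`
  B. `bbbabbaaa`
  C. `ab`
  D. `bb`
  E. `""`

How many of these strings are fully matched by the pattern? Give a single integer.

A. `baa` → no match
B. `bbbabbaaa` → no match
C. `ab` → no match
D. `bb` → no match
E. `""` → match
Total matched: 1

1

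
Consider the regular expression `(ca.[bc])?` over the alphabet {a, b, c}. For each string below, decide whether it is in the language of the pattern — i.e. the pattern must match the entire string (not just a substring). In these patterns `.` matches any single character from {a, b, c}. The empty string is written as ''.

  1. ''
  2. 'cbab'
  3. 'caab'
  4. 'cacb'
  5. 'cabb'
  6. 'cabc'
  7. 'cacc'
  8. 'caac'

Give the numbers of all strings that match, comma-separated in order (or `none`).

1 → match
2 → no match
3 → match
4 → match
5 → match
6 → match
7 → match
8 → match

1, 3, 4, 5, 6, 7, 8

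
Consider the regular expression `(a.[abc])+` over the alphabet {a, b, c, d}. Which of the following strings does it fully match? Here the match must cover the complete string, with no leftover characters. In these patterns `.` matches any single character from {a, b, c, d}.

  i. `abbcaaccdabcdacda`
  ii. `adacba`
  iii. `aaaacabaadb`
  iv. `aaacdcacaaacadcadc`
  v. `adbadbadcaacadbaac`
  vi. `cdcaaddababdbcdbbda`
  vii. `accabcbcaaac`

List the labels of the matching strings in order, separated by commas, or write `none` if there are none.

v

i → no match
ii → no match
iii → no match
iv → no match
v → match
vi → no match — must start with `a`
vii → no match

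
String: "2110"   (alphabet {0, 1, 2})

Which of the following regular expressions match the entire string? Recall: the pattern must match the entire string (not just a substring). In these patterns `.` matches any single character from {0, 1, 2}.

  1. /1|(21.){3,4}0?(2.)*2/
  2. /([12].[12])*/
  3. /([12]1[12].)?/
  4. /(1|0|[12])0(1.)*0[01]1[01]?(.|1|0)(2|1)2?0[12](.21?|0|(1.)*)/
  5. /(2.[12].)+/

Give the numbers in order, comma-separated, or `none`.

3, 5

1 → no match
2 → no match
3 → match
4 → no match
5 → match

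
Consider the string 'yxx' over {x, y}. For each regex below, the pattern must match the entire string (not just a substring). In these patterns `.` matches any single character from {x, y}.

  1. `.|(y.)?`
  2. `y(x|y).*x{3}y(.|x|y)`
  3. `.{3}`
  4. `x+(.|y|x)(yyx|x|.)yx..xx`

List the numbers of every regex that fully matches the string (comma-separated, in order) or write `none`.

3

1 → no match
2 → no match
3 → match
4 → no match — must start with 'x'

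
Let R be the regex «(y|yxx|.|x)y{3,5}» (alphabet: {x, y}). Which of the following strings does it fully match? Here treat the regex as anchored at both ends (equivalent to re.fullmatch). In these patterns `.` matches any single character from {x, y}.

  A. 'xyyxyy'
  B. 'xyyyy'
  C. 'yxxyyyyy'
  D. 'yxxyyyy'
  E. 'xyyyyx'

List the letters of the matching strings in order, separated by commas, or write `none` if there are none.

B, C, D

A → no match
B → match
C → match
D → match
E → no match — must end with 'y'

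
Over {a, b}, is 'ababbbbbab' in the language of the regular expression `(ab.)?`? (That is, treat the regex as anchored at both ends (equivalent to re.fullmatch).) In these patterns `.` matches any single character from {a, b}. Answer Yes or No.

No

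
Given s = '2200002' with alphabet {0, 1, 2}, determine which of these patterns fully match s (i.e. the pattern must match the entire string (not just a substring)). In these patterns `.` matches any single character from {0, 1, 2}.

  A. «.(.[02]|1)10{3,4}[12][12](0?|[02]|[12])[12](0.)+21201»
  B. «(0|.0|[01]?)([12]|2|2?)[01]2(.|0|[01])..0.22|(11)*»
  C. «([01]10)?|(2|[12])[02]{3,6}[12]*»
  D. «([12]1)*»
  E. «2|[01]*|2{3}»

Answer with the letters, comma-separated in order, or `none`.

A → no match — must end with '21201'
B → no match
C → match
D → no match
E → no match

C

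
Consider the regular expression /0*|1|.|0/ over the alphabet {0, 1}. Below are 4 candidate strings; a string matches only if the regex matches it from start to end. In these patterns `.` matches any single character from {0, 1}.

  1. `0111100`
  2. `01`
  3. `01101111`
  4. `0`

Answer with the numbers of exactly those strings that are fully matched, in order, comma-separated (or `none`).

4

1 → no match
2 → no match
3 → no match
4 → match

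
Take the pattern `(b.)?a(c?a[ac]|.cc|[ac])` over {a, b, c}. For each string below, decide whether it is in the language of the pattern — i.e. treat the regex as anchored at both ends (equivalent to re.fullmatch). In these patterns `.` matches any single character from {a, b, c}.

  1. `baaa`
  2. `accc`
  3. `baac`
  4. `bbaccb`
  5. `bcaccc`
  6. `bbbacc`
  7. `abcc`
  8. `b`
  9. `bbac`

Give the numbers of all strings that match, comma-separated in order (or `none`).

1. `baaa` → match
2. `accc` → match
3. `baac` → match
4. `bbaccb` → no match
5. `bcaccc` → match
6. `bbbacc` → no match
7. `abcc` → match
8. `b` → no match
9. `bbac` → match

1, 2, 3, 5, 7, 9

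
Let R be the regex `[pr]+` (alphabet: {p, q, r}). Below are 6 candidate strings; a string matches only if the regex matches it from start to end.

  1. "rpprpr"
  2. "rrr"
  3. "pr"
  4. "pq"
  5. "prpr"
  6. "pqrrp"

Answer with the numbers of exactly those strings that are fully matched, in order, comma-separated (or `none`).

1, 2, 3, 5

1 → match
2 → match
3 → match
4 → no match
5 → match
6 → no match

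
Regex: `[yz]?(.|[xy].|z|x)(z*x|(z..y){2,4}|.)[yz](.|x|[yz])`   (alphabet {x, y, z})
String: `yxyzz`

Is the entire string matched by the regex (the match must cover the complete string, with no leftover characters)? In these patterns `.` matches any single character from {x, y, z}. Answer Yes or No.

Yes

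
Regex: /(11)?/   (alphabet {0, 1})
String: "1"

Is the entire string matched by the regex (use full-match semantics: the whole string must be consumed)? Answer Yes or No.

No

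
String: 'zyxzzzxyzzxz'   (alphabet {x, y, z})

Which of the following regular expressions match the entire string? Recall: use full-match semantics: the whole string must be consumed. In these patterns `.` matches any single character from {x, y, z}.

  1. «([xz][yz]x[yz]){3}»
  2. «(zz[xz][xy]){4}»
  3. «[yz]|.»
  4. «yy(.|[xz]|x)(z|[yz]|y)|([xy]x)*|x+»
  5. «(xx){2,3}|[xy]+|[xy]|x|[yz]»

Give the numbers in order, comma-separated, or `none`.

1 → match
2 → no match — must start with 'zz'
3 → no match
4 → no match
5 → no match

1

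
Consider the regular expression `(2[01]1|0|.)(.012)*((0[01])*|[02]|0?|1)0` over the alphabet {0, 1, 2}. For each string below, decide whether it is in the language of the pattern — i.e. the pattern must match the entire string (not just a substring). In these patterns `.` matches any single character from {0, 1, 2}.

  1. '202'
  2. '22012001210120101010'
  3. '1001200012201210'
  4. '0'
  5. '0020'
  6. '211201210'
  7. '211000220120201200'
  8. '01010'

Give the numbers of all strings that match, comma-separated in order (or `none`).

2, 6

1 → no match — must end with '0'
2 → match
3 → no match
4 → no match
5 → no match
6 → match
7 → no match
8 → no match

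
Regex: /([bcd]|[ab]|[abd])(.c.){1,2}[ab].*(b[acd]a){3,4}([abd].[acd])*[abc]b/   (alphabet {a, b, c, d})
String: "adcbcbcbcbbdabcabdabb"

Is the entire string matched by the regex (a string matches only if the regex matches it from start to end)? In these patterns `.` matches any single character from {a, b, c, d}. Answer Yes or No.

No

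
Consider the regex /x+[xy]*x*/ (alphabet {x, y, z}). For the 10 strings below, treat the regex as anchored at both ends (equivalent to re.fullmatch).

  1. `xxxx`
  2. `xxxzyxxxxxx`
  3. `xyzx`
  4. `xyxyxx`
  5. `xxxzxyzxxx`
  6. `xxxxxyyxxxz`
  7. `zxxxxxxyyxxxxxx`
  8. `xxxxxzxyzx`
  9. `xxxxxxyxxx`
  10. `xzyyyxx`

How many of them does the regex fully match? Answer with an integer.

3

1. `xxxx` → match
2. `xxxzyxxxxxx` → no match
3. `xyzx` → no match
4. `xyxyxx` → match
5. `xxxzxyzxxx` → no match
6. `xxxxxyyxxxz` → no match
7 → no match — must start with `x`
8. `xxxxxzxyzx` → no match
9. `xxxxxxyxxx` → match
10. `xzyyyxx` → no match
Total matched: 3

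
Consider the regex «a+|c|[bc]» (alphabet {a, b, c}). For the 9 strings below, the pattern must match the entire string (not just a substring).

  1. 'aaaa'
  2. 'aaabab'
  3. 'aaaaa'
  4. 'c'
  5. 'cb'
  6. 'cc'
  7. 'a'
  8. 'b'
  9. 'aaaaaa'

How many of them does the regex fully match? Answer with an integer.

6

1 → match
2 → no match
3 → match
4 → match
5 → no match
6 → no match
7 → match
8 → match
9 → match
Total matched: 6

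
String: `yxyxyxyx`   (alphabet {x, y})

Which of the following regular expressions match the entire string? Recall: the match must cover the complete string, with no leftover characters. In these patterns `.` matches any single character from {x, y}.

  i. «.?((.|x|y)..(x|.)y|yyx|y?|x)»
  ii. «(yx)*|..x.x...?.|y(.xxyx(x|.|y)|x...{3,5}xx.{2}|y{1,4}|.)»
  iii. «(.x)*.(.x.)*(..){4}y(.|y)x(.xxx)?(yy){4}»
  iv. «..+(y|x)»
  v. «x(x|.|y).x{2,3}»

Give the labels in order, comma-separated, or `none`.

i → no match
ii → match
iii → no match — must end with `yy`
iv → match
v → no match — must start with `x`

ii, iv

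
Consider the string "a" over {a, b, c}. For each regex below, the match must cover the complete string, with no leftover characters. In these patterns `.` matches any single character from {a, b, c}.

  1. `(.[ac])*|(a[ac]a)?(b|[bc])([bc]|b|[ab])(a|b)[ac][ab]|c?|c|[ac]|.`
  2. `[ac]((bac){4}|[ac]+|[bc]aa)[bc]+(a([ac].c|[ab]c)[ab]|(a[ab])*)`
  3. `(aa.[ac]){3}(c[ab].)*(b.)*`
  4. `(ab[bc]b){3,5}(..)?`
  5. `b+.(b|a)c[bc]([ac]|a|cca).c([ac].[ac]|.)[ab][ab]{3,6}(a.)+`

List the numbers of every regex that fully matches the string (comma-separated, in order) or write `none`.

1

1 → match
2 → no match
3 → no match — must start with "aa"
4 → no match — must start with "ab"
5 → no match — must start with "b"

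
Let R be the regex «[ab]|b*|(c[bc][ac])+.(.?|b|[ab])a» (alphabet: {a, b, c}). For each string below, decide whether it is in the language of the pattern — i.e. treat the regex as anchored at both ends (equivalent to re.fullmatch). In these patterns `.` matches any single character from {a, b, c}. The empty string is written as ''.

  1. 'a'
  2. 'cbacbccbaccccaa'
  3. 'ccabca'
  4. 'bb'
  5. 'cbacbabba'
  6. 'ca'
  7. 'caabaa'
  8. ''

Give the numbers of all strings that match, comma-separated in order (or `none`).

1 → match
2 → match
3 → match
4 → match
5 → match
6 → no match
7 → no match
8 → match

1, 2, 3, 4, 5, 8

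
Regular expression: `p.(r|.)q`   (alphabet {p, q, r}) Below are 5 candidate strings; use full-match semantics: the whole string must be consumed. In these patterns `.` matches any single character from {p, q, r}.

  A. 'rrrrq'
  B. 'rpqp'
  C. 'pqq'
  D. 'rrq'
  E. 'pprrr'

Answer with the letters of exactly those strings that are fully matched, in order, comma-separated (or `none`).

none

A → no match — must start with 'p'
B → no match — must start with 'p'
C → no match
D → no match — must start with 'p'
E → no match — must end with 'q'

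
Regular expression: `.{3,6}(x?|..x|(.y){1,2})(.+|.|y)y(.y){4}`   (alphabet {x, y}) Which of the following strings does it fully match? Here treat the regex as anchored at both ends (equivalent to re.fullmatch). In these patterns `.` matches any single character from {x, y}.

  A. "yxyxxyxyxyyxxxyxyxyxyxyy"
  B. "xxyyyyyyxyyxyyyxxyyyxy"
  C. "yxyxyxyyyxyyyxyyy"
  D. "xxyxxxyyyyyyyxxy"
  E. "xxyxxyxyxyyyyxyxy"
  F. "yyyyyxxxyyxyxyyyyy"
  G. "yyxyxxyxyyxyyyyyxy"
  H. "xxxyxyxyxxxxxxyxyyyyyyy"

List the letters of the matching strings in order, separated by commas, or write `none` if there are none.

C, F, G, H

A → no match
B → no match
C → match
D → no match
E → no match
F → match
G → match
H → match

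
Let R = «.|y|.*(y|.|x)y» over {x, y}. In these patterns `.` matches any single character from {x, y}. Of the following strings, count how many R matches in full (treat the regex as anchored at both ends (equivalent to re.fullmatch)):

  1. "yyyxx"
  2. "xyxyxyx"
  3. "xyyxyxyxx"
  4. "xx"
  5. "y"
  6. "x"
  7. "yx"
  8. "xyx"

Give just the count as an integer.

2

1 → no match
2 → no match
3 → no match
4 → no match
5 → match
6 → match
7 → no match
8 → no match
Total matched: 2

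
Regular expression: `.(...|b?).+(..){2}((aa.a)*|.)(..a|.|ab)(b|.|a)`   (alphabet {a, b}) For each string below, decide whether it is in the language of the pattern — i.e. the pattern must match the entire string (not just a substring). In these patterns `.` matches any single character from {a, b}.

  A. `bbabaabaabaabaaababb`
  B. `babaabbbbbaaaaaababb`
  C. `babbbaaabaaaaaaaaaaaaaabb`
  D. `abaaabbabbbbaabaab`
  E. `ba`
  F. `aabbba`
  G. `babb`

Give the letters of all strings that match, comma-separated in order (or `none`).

A, B, C, D

A → match
B → match
C → match
D → match
E → no match
F → no match
G → no match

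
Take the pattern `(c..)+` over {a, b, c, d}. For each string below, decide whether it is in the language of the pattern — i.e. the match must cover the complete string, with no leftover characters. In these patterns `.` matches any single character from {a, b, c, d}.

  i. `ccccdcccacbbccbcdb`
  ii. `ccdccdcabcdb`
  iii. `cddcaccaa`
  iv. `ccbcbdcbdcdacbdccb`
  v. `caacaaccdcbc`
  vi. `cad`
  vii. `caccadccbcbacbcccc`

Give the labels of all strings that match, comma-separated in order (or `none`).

i → match
ii. `ccdccdcabcdb` → match
iii. `cddcaccaa` → match
iv → match
v. `caacaaccdcbc` → match
vi. `cad` → match
vii → match

i, ii, iii, iv, v, vi, vii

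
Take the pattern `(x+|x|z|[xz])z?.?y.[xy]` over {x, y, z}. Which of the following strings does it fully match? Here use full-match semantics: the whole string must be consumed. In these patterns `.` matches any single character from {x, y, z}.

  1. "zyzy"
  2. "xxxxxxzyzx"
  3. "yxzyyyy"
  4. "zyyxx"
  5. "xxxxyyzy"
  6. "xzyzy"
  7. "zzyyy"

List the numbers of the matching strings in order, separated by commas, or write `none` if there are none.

1 → match
2 → match
3 → no match
4 → match
5 → match
6 → match
7 → match

1, 2, 4, 5, 6, 7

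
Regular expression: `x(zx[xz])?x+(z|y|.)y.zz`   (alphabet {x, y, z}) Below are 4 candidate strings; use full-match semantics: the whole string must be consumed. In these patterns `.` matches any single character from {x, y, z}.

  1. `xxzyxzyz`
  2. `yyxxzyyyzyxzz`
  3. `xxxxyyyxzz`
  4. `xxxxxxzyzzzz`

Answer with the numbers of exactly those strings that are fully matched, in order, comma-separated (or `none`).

1 → no match — must end with `zz`
2 → no match — must start with `x`
3 → no match
4 → no match

none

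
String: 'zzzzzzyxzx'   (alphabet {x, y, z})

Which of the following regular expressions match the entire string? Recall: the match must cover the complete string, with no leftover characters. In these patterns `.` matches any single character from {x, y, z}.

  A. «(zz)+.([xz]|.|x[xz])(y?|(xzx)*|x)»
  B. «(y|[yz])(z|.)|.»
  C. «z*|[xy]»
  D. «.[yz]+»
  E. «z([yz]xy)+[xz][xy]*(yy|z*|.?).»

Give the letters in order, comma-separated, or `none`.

A → match
B → no match
C → no match
D → no match
E → no match

A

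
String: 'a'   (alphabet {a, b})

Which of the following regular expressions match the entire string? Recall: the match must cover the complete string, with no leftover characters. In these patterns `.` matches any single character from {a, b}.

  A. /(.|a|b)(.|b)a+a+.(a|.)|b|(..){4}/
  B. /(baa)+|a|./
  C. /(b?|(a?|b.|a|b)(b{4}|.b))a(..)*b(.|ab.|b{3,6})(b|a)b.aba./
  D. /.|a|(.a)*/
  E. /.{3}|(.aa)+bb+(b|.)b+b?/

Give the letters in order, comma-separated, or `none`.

B, D

A → no match
B → match
C → no match
D → match
E → no match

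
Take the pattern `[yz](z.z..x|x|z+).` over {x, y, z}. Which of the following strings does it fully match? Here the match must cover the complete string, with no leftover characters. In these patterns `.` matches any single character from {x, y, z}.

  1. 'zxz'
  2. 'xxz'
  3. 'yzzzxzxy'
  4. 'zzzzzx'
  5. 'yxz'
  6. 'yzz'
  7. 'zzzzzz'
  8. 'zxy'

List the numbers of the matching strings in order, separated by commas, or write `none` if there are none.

1, 3, 4, 5, 6, 7, 8

1 → match
2 → no match
3 → match
4 → match
5 → match
6 → match
7 → match
8 → match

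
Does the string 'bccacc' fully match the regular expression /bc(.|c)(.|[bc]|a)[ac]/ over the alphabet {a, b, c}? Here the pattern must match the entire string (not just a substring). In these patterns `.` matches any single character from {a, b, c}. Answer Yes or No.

No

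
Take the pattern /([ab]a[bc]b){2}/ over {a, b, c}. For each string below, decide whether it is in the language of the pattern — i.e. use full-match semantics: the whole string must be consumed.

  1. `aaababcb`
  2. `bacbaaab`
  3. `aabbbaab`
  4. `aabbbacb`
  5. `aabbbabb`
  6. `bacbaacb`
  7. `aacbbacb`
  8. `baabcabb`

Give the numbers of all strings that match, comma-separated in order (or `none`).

4, 5, 6, 7

1. `aaababcb` → no match
2. `bacbaaab` → no match
3. `aabbbaab` → no match
4. `aabbbacb` → match
5. `aabbbabb` → match
6. `bacbaacb` → match
7. `aacbbacb` → match
8. `baabcabb` → no match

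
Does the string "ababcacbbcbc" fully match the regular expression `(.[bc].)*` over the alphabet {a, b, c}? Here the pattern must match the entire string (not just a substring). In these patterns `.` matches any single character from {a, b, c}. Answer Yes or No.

Yes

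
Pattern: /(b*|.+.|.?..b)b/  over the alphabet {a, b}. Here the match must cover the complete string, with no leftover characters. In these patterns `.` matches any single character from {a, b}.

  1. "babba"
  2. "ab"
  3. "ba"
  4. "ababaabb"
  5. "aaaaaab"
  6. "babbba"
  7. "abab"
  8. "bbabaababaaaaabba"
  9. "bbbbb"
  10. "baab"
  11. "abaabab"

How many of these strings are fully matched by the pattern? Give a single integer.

6

1 → no match — must end with "b"
2 → no match
3 → no match — must end with "b"
4 → match
5 → match
6 → no match — must end with "b"
7 → match
8 → no match — must end with "b"
9 → match
10 → match
11 → match
Total matched: 6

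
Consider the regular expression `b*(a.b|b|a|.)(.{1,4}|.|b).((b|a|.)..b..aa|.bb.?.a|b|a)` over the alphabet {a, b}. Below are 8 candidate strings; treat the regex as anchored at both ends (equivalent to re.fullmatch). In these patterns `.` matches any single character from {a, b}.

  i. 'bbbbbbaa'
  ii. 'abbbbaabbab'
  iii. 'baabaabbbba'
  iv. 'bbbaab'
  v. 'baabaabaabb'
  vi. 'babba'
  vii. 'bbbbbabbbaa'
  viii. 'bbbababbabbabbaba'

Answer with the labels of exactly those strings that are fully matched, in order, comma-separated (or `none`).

i, iii, iv, vi, vii

i → match
ii → no match
iii → match
iv → match
v → no match
vi → match
vii → match
viii → no match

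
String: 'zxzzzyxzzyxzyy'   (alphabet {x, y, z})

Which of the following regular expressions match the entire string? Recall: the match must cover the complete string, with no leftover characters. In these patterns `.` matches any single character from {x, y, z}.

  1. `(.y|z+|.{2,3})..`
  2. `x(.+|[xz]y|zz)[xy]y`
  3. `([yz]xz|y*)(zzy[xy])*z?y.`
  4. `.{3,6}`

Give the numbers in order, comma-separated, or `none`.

3

1 → no match
2 → no match — must start with 'x'
3 → match
4 → no match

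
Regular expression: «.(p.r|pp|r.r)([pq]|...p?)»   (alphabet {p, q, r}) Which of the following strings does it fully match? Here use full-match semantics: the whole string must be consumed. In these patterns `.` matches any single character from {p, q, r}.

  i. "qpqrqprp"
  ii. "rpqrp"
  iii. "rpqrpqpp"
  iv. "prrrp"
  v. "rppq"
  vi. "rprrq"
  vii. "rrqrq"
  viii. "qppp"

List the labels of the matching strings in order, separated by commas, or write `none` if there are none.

i, ii, iii, iv, v, vi, vii, viii

i → match
ii → match
iii → match
iv → match
v → match
vi → match
vii → match
viii → match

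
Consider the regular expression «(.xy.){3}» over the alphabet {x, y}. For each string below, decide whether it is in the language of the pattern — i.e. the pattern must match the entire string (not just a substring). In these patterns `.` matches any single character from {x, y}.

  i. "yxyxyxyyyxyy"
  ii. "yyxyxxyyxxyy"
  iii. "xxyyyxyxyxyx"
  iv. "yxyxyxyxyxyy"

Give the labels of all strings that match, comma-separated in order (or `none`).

i → match
ii → no match
iii → match
iv → match

i, iii, iv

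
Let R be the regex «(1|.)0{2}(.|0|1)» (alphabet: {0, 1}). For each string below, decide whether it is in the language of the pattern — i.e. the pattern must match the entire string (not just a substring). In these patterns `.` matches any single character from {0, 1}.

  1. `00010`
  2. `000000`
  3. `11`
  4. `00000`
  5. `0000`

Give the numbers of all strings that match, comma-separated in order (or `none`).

5

1 → no match
2 → no match
3 → no match
4 → no match
5 → match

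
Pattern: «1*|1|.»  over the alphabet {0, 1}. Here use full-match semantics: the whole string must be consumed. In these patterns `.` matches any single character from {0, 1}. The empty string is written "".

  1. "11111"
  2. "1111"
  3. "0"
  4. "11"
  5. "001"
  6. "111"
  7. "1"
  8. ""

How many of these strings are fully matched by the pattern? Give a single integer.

7

1 → match
2 → match
3 → match
4 → match
5 → no match
6 → match
7 → match
8 → match
Total matched: 7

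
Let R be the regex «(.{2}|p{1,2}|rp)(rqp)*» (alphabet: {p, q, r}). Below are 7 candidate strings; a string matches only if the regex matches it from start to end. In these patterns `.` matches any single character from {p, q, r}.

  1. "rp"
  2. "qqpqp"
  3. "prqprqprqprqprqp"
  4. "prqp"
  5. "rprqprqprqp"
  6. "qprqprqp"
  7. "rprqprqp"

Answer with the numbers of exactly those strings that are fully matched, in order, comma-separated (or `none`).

1, 3, 4, 5, 6, 7

1. "rp" → match
2. "qqpqp" → no match
3 → match
4. "prqp" → match
5. "rprqprqprqp" → match
6. "qprqprqp" → match
7. "rprqprqp" → match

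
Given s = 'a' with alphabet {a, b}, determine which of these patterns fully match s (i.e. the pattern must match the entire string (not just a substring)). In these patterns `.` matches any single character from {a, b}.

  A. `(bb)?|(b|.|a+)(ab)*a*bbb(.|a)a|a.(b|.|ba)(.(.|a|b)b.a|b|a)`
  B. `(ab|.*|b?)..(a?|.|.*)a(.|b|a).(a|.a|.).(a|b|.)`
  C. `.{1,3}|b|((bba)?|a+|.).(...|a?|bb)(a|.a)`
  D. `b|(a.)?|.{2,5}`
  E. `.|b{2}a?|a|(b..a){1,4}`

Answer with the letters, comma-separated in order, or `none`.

C, E

A → no match
B → no match
C → match
D → no match
E → match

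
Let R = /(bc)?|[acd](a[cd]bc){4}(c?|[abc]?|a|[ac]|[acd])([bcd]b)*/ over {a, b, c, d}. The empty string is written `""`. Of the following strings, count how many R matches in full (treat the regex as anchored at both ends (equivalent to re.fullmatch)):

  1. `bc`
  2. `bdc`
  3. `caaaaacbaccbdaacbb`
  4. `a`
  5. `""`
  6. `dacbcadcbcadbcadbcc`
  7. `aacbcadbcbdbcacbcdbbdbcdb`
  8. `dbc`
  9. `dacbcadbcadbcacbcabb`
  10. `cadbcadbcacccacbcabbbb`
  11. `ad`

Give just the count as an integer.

1 → match
2 → no match
3 → no match
4 → no match
5 → match
6 → no match
7 → no match
8 → no match
9 → match
10 → no match
11 → no match
Total matched: 3

3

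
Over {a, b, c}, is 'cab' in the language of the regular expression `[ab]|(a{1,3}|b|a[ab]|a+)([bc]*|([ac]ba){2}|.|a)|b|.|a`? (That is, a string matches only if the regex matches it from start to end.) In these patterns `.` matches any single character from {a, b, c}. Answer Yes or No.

No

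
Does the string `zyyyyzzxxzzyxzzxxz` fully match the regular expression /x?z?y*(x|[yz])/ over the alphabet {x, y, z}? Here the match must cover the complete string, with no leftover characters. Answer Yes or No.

No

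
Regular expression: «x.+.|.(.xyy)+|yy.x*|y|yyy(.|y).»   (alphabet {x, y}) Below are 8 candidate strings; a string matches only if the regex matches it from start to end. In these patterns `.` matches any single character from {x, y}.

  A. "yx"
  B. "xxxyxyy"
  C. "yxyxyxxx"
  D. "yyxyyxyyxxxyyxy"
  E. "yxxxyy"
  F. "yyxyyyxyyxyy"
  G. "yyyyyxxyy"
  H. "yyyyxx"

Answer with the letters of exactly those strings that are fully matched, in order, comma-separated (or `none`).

A → no match
B → match
C → no match
D → no match
E → no match
F → no match
G → no match
H → no match

B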